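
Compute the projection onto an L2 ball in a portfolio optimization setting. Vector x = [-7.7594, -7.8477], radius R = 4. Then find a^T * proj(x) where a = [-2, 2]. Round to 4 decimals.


Step 1: Compute ||x|| (intermediates to 6 decimals).
||x|| = sqrt((-7.7594)^2 + (-7.8477)^2) = 11.036063
Step 2: Project.
Since ||x|| > R, scale = R/||x|| = 4/11.036063 = 0.362448, proj(x) = scale * x
proj(x) = [-2.812379, -2.844383]
Step 3: Dot product.
a^T * proj(x) = -2*(-2.812379) + 2*(-2.844383) = -0.064


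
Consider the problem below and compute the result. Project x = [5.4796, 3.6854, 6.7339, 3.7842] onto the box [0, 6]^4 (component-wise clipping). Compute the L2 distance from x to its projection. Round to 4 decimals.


Project each component onto [0, 6].
clip(5.4796) = 5.4796, clip(3.6854) = 3.6854, clip(6.7339) = 6.0, clip(3.7842) = 3.7842
Projection = [5.4796, 3.6854, 6.0, 3.7842]
Squared diffs: [0.0, 0.0, 0.5386, 0.0]
Distance = sqrt(0.5386) = 0.7339


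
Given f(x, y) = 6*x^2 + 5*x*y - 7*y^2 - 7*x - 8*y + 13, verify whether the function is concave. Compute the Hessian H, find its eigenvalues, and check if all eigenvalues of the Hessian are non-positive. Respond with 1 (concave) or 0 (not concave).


The Hessian of f(x,y) = 6*x^2 + 5*x*y - 7*y^2 - 7*x - 8*y + 13 is:
H = [[12, 5], [5, -14]]
Trace = 12 - 14 = -2
Determinant = 12*-14 - (5)^2 = -193
Discriminant = (-2)^2 - 4*-193 = 776.0
Eigenvalues: lambda_1 = -14.9284, lambda_2 = 12.9284
The function is not concave.

0


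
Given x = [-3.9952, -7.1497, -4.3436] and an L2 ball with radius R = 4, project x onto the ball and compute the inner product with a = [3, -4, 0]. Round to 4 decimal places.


Step 1: Compute ||x|| (intermediates to 6 decimals).
||x|| = sqrt((-3.9952)^2 + (-7.1497)^2 + (-4.3436)^2) = 9.270744
Step 2: Project.
Since ||x|| > R, scale = R/||x|| = 4/9.270744 = 0.431465, proj(x) = scale * x
proj(x) = [-1.723789, -3.084845, -1.874111]
Step 3: Dot product.
a^T * proj(x) = 3*(-1.723789) - 4*(-3.084845) + 0*(-1.874111) = 7.168


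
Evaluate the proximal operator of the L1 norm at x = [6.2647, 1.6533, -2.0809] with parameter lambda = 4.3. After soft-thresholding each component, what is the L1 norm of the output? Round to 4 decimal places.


Soft-thresholding with lambda = 4.3:
prox(6.2647) = sign(6.2647)*max(|6.2647| - 4.3, 0) = 1.9647
prox(1.6533) = sign(1.6533)*max(|1.6533| - 4.3, 0) = 0.0
prox(-2.0809) = sign(-2.0809)*max(|-2.0809| - 4.3, 0) = 0.0
prox(x) = [1.9647, 0.0, 0.0]
||prox(x)||_1 = 1.9647 + 0.0 + 0.0 = 1.9647


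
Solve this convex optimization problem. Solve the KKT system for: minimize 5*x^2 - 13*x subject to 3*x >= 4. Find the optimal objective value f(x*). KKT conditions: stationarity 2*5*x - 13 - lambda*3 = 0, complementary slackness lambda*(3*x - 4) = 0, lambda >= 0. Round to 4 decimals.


Step 1: Try lambda = 0 (constraint inactive).
x_unc = 13/(2*5) = 1.3
Check: 3*1.3 = 3.9 < 4 -- violated!
Step 2: Constraint must be active: 3*x = 4
x* = 4/3 = 1.3333 (rounded; the exact value 4/3 is used below)
lambda = (2*5*(4/3) - 13)/3 = 0.1111
Step 3: Compute optimal value.
f(x*) = 5*(4/3)^2 - 13*(4/3) = -8.4444


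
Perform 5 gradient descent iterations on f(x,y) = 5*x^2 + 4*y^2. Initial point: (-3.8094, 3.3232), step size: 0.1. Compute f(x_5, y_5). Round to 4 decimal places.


Gradient descent on f(x,y) = 5*x^2 + 4*y^2.
Starting point: (-3.8094, 3.3232), alpha = 0.1
Step 1: grad_x = 2*5*-3.8094 = -38.094, grad_y = 2*4*3.3232 = 26.5856
  x_1 = -3.8094 - 0.1*-38.094 = 0.0
  y_1 = 3.3232 - 0.1*26.5856 = 0.6646
Step 2: grad_x = 2*5*0.0 = 0.0, grad_y = 2*4*0.6646 = 5.3171
  x_2 = 0.0 - 0.1*0.0 = 0.0
  y_2 = 0.6646 - 0.1*5.3171 = 0.1329
Step 3: grad_x = 2*5*0.0 = 0.0, grad_y = 2*4*0.1329 = 1.0634
  x_3 = 0.0 - 0.1*0.0 = 0.0
  y_3 = 0.1329 - 0.1*1.0634 = 0.0266
Step 4: grad_x = 2*5*0.0 = 0.0, grad_y = 2*4*0.0266 = 0.2127
  x_4 = 0.0 - 0.1*0.0 = 0.0
  y_4 = 0.0266 - 0.1*0.2127 = 0.0053
Step 5: grad_x = 2*5*0.0 = 0.0, grad_y = 2*4*0.0053 = 0.0425
  x_5 = 0.0 - 0.1*0.0 = 0.0
  y_5 = 0.0053 - 0.1*0.0425 = 0.0011
f(0.0, 0.0011) = 5*0.0^2 + 4*0.0011^2 = 0.0


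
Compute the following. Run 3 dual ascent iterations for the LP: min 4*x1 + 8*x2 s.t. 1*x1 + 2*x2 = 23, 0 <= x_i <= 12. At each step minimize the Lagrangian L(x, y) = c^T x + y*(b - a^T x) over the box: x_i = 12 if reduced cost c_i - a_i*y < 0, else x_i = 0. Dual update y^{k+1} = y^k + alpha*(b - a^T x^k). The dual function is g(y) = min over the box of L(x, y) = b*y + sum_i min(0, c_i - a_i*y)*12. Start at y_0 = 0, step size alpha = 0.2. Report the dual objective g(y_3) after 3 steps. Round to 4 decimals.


Dual ascent for LP: min 4*x1 + 8*x2, 1*x1 + 2*x2 = 23, 0 <= x_i <= 12
Step 1: y^k = 0.0, reduced costs: (4.0, 8.0)
  x^k = (0.0, 0.0), subgradient = b - a^T x = 23.0
  y^{k+1} = 0.0 + 0.2*23.0 = 4.6
Step 2: y^k = 4.6, reduced costs: (-0.6, -1.2)
  x^k = (12.0, 12.0), subgradient = b - a^T x = -13.0
  y^{k+1} = 4.6 + 0.2*-13.0 = 2.0
Step 3: y^k = 2.0, reduced costs: (2.0, 4.0)
  x^k = (0.0, 0.0), subgradient = b - a^T x = 23.0
  y^{k+1} = 2.0 + 0.2*23.0 = 6.6
Dual objective at y_3 = 6.6: reduced costs (-2.6, -5.2), box minimizer x = (12.0, 12.0)
g(y_3) = b*y + (c1 - a1*y)*x1 + (c2 - a2*y)*x2 = 23*6.6 + (-2.6)*12.0 + (-5.2)*12.0 = 151.8 - 31.2 - 62.4 = 58.2


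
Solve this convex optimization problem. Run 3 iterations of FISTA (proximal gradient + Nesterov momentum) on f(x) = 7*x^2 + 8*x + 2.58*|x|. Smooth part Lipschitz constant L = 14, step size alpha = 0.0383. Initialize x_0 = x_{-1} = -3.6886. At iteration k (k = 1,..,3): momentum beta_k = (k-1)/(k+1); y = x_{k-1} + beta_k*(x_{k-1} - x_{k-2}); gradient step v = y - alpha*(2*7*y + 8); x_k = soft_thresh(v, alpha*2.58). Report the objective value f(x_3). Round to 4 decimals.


FISTA on f(x) = 7*x^2 + 8*x + 2.58*|x|
L = 14, alpha = 0.0383
Iteration 1: beta = 0.0, y = -3.6886 + 0.0*(-3.6886 + 3.6886) = -3.6886
  grad(y) = -43.6404, v = y - alpha*grad = -2.0172
  prox(v) = soft_thresh(-2.0172, 0.0988) = -1.9184
Iteration 2: beta = 0.3333, y = -1.9184 + 0.3333*(-1.9184 + 3.6886) = -1.3283
  grad(y) = -10.5959, v = y - alpha*grad = -0.9225
  prox(v) = soft_thresh(-0.9225, 0.0988) = -0.8236
Iteration 3: beta = 0.5, y = -0.8236 + 0.5*(-0.8236 + 1.9184) = -0.2763
  grad(y) = 4.132, v = y - alpha*grad = -0.4345
  prox(v) = soft_thresh(-0.4345, 0.0988) = -0.3357
f(x_3) = 7*(-0.3357)^2 + 8*(-0.3357) + 2.58*|-0.3357| = -1.0307


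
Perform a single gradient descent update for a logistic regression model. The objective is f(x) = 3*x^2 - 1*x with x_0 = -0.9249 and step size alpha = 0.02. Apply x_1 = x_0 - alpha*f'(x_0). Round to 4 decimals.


We compute the gradient at x_0 and apply the update.
f'(x) = 6*x - 1
f'(-0.9249) = 6*-0.9249 - 1 = -6.5494
x_1 = -0.9249 - 0.02*-6.5494 = -0.7939


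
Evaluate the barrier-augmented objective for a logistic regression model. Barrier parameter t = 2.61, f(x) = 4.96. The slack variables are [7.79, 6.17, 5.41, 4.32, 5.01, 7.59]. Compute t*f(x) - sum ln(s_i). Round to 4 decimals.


Step 1: Compute log-barrier.
ln values: [2.0528, 1.8197, 1.6882, 1.4633, 1.6114, 2.0268]
phi = -(2.0528 + 1.8197 + 1.6882 + 1.4633 + 1.6114 + 2.0268) = -10.6623
Step 2: Compute augmented objective.
t*f(x) = 2.61*4.96 = 12.9456
Total = 12.9456 - 10.6623 = 2.2833


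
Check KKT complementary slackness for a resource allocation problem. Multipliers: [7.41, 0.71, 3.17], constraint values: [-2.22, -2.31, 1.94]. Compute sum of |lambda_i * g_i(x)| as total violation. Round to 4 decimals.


KKT complementary slackness check:
lambda_1 * g_1 = 7.41 * -2.22 = -16.4502
lambda_2 * g_2 = 0.71 * -2.31 = -1.6401
lambda_3 * g_3 = 3.17 * 1.94 = 6.1498
Total violation = 16.4502 + 1.6401 + 6.1498 = 24.2401


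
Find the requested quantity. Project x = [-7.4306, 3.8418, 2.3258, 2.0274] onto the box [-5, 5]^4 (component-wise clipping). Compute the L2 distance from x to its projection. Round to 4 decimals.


Project each component onto [-5, 5].
clip(-7.4306) = -5.0, clip(3.8418) = 3.8418, clip(2.3258) = 2.3258, clip(2.0274) = 2.0274
Projection = [-5.0, 3.8418, 2.3258, 2.0274]
Squared diffs: [5.9078, 0.0, 0.0, 0.0]
Distance = sqrt(5.9078) = 2.4306


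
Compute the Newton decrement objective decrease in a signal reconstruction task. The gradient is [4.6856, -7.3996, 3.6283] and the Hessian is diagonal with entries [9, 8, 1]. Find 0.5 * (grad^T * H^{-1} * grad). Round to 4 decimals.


Step 1: H is diagonal, so H^(-1) * g = [0.5206, -0.925, 3.6283].
Step 2: g^T H^(-1) g = sum_i g_i^2 / H_ii
  = (4.6856)^2/9 + (-7.3996)^2/8 + (3.6283)^2/1
  = 2.4394 + 6.8443 + 13.1646 = 22.4482
Step 3: Objective decrease = 0.5 * g^T H^(-1) g = 11.2241


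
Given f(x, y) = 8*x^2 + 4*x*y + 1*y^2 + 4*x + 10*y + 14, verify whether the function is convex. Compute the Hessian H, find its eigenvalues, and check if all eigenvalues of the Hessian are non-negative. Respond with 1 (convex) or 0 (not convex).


The Hessian of f(x,y) = 8*x^2 + 4*x*y + 1*y^2 + 4*x + 10*y + 14 is:
H = [[16, 4], [4, 2]]
Trace = 16 + 2 = 18
Determinant = 16*2 - (4)^2 = 16
Discriminant = (18)^2 - 4*16 = 260.0
Eigenvalues: lambda_1 = 0.9377, lambda_2 = 17.0623
The function is convex.

1


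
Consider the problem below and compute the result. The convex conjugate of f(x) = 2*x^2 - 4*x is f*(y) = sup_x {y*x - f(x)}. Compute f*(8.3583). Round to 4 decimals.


f*(y) = sup_x {y*x - a*x^2 - b*x} = sup_x {(y-b)*x - a*x^2}
FOC: (y - b) - 2a*x = 0 => x* = (y - b)/(2a)
x* = (8.3583 + 4)/(2*2) = 3.0896
f*(8.3583) = (y-b)^2/(4a) = (8.3583 + 4)^2/(4*2)
= 152.7276/8 = 19.0909


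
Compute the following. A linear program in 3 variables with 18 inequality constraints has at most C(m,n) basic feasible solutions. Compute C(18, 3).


Each vertex corresponds to some choice of n active constraints out of m, so the number of vertices is at most C(m, n) = m! / (n!(m-n)!).
m = 18, n = 3
Numerator: 18 * 17 * 16
Denominator: 3! = 6
C(18, 3) = 816


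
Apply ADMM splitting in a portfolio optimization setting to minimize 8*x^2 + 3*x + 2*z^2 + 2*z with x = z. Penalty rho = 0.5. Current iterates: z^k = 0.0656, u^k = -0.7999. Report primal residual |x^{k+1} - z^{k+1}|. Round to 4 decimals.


ADMM iteration with rho = 0.5, z^k = 0.0656, u^k = -0.7999
Step 1: x-update.
Minimize 8*x^2 + 3*x + (0.5/2)*(x - 0.0656 - 0.7999)^2
FOC: (2*8 + 0.5)*x = -3 + 0.5*(0.0656 + 0.7999)
x^{k+1} = -0.1556
Step 2: z-update.
Minimize 2*z^2 + 2*z + (0.5/2)*(-0.1556 - z - 0.7999)^2
FOC: (2*2 + 0.5)*z = -2 + 0.5*(-0.1556 - 0.7999)
z^{k+1} = -0.5506
Step 3: u-update.
u^{k+1} = -0.7999 - 0.1556 + 0.5506 = -0.4049
Step 4: Primal residual = |-0.1556 + 0.5506| = 0.395


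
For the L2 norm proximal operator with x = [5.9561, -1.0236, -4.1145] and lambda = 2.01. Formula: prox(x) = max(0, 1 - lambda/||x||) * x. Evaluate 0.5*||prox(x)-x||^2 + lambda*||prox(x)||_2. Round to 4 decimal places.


Step 1: Compute ||x||.
||x|| = 7.3111
Step 2: Compute scaling factor.
scale = max(0, 1 - 2.01/7.3111) = 0.7251
Step 3: prox(x) = [4.3186, -0.7422, -2.9833]
||prox(x)|| = 5.3011
Step 4: Proximal objective.
0.5*||prox-x||^2 = 2.0201
lambda*||prox|| = 10.6552
Total = 12.6752


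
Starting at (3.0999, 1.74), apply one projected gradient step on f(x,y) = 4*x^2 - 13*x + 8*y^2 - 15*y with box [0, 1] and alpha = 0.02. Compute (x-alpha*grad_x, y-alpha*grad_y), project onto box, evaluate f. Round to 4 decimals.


Step 1: Compute gradient at (3.0999, 1.74).
grad_x = 2*4*3.0999 - 13 = 11.7992
grad_y = 2*8*1.74 - 15 = 12.84
Step 2: Gradient step.
x_raw = 3.0999 - 0.02*11.7992 = 2.8639
y_raw = 1.74 - 0.02*12.84 = 1.4832
Step 3: Project onto [0, 1].
x_proj = clip(2.8639) = 1.0
y_proj = clip(1.4832) = 1.0
Step 4: Evaluate f.
f(1.0, 1.0) = -16.0


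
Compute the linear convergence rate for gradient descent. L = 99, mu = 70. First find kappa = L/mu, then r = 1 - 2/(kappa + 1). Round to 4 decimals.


Step 1: Compute the condition number.
kappa = L/mu = 99/70 = 1.4143
Step 2: Compute the convergence rate.
r = 1 - 2/(kappa + 1) = 1 - 2*mu/(L + mu) = (L - mu)/(L + mu) = 29/169 = 0.1716


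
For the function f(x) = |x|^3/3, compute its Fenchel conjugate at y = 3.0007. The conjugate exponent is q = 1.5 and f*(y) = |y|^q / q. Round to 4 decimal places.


The conjugate exponent q satisfies 1/p + 1/q = 1.
p = 3, so q = 3/(3 - 1) = 1.5
|y|^q = 3.0007^1.5 = 5.198
f*(3.0007) = 5.198 / 1.5 = 3.4653


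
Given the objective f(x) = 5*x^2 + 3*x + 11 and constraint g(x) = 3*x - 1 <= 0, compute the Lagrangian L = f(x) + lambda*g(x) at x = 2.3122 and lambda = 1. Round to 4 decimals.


Step 1: Evaluate f(x).
f(2.3122) = 5*2.3122^2 + 3*2.3122 + 11 = 44.6679
Step 2: Evaluate g(x).
g(2.3122) = 3*2.3122 - 1 = 5.9366
Step 3: Compute Lagrangian.
L = 44.6679 + 1*5.9366 = 50.6045


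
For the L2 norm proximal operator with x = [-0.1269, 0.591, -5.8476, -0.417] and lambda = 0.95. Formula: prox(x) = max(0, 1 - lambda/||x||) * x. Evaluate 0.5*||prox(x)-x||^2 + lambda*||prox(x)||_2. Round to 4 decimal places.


Step 1: Compute ||x||.
||x|| = 5.8935
Step 2: Compute scaling factor.
scale = max(0, 1 - 0.95/5.8935) = 0.8388
Step 3: prox(x) = [-0.1064, 0.4957, -4.905, -0.3498]
||prox(x)|| = 4.9435
Step 4: Proximal objective.
0.5*||prox-x||^2 = 0.4513
lambda*||prox|| = 4.6963
Total = 5.1476


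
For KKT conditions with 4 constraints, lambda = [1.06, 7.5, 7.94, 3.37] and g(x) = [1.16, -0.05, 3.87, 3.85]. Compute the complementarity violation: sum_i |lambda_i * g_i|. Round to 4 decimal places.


KKT complementary slackness check:
lambda_1 * g_1 = 1.06 * 1.16 = 1.2296
lambda_2 * g_2 = 7.5 * -0.05 = -0.375
lambda_3 * g_3 = 7.94 * 3.87 = 30.7278
lambda_4 * g_4 = 3.37 * 3.85 = 12.9745
Total violation = 1.2296 + 0.375 + 30.7278 + 12.9745 = 45.3069


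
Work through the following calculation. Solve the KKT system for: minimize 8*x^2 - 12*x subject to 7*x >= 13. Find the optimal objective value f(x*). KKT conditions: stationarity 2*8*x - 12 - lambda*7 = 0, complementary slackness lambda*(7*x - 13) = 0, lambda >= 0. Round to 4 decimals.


Step 1: Try lambda = 0 (constraint inactive).
x_unc = 12/(2*8) = 0.75
Check: 7*0.75 = 5.25 < 13 -- violated!
Step 2: Constraint must be active: 7*x = 13
x* = 13/7 = 1.8571 (rounded; the exact value 13/7 is used below)
lambda = (2*8*(13/7) - 12)/7 = 2.5306
Step 3: Compute optimal value.
f(x*) = 8*(13/7)^2 - 12*(13/7) = 5.3061


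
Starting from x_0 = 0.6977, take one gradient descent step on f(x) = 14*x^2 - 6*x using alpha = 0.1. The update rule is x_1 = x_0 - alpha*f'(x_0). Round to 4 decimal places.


We compute the gradient at x_0 and apply the update.
f'(x) = 28*x - 6
f'(0.6977) = 28*0.6977 - 6 = 13.5356
x_1 = 0.6977 - 0.1*13.5356 = -0.6559


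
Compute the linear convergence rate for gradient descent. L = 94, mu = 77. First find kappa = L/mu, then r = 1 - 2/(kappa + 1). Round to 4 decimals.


Step 1: Compute the condition number.
kappa = L/mu = 94/77 = 1.2208
Step 2: Compute the convergence rate.
r = 1 - 2/(kappa + 1) = 1 - 2*mu/(L + mu) = (L - mu)/(L + mu) = 17/171 = 0.0994


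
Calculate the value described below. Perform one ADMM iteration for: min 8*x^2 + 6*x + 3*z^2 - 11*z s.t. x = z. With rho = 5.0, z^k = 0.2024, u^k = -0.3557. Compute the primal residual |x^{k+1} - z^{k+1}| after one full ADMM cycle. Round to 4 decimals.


ADMM iteration with rho = 5.0, z^k = 0.2024, u^k = -0.3557
Step 1: x-update.
Minimize 8*x^2 + 6*x + (5.0/2)*(x - 0.2024 - 0.3557)^2
FOC: (2*8 + 5.0)*x = -6 + 5.0*(0.2024 + 0.3557)
x^{k+1} = -0.1528
Step 2: z-update.
Minimize 3*z^2 - 11*z + (5.0/2)*(-0.1528 - z - 0.3557)^2
FOC: (2*3 + 5.0)*z = 11 + 5.0*(-0.1528 - 0.3557)
z^{k+1} = 0.7688
Step 3: u-update.
u^{k+1} = -0.3557 - 0.1528 - 0.7688 = -1.2774
Step 4: Primal residual = |-0.1528 - 0.7688| = 0.9217


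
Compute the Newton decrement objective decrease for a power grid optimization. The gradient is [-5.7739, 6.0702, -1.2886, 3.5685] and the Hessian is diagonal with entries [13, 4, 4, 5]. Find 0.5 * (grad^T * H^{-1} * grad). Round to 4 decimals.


Step 1: H is diagonal, so H^(-1) * g = [-0.4441, 1.5176, -0.3222, 0.7137].
Step 2: g^T H^(-1) g = sum_i g_i^2 / H_ii
  = (-5.7739)^2/13 + (6.0702)^2/4 + (-1.2886)^2/4 + (3.5685)^2/5
  = 2.5645 + 9.2118 + 0.4151 + 2.5468 = 14.7382
Step 3: Objective decrease = 0.5 * g^T H^(-1) g = 7.3691


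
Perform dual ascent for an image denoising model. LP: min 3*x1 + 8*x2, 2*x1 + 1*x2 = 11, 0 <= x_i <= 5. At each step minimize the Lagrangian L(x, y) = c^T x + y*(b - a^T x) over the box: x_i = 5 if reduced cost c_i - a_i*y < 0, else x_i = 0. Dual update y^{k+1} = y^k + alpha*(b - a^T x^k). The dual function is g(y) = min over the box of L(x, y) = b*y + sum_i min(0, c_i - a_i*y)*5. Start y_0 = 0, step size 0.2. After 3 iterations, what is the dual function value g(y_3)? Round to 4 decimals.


Dual ascent for LP: min 3*x1 + 8*x2, 2*x1 + 1*x2 = 11, 0 <= x_i <= 5
Step 1: y^k = 0.0, reduced costs: (3.0, 8.0)
  x^k = (0.0, 0.0), subgradient = b - a^T x = 11.0
  y^{k+1} = 0.0 + 0.2*11.0 = 2.2
Step 2: y^k = 2.2, reduced costs: (-1.4, 5.8)
  x^k = (5.0, 0.0), subgradient = b - a^T x = 1.0
  y^{k+1} = 2.2 + 0.2*1.0 = 2.4
Step 3: y^k = 2.4, reduced costs: (-1.8, 5.6)
  x^k = (5.0, 0.0), subgradient = b - a^T x = 1.0
  y^{k+1} = 2.4 + 0.2*1.0 = 2.6
Dual objective at y_3 = 2.6: reduced costs (-2.2, 5.4), box minimizer x = (5.0, 0.0)
g(y_3) = b*y + (c1 - a1*y)*x1 + (c2 - a2*y)*x2 = 11*2.6 + (-2.2)*5.0 + 5.4*0.0 = 28.6 - 11.0 + 0.0 = 17.6


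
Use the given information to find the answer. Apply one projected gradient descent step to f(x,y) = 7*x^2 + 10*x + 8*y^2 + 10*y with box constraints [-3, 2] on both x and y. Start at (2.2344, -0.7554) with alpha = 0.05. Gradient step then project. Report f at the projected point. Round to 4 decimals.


Step 1: Compute gradient at (2.2344, -0.7554).
grad_x = 2*7*2.2344 + 10 = 41.2816
grad_y = 2*8*-0.7554 + 10 = -2.0864
Step 2: Gradient step.
x_raw = 2.2344 - 0.05*41.2816 = 0.1703
y_raw = -0.7554 - 0.05*-2.0864 = -0.6511
Step 3: Project onto [-3, 2].
x_proj = clip(0.1703) = 0.1703
y_proj = clip(-0.6511) = -0.6511
Step 4: Evaluate f.
f(0.1703, -0.6511) = -1.2133


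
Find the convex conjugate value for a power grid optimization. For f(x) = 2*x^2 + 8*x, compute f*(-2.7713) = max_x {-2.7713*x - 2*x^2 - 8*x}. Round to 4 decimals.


f*(y) = sup_x {y*x - a*x^2 - b*x} = sup_x {(y-b)*x - a*x^2}
FOC: (y - b) - 2a*x = 0 => x* = (y - b)/(2a)
x* = (-2.7713 - 8)/(2*2) = -2.6928
f*(-2.7713) = (y-b)^2/(4a) = (-2.7713 - 8)^2/(4*2)
= 116.0209/8 = 14.5026


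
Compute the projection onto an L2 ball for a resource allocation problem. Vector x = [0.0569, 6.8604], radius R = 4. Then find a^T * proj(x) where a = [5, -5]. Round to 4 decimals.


Step 1: Compute ||x|| (intermediates to 6 decimals).
||x|| = sqrt(0.0569^2 + 6.8604^2) = 6.860636
Step 2: Project.
Since ||x|| > R, scale = R/||x|| = 4/6.860636 = 0.583036, proj(x) = scale * x
proj(x) = [0.033175, 3.99986]
Step 3: Dot product.
a^T * proj(x) = 5*0.033175 - 5*3.99986 = -19.8334


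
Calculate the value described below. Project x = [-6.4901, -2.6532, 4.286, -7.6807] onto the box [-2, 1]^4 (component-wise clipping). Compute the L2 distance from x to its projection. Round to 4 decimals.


Project each component onto [-2, 1].
clip(-6.4901) = -2.0, clip(-2.6532) = -2.0, clip(4.286) = 1.0, clip(-7.6807) = -2.0
Projection = [-2.0, -2.0, 1.0, -2.0]
Squared diffs: [20.161, 0.4267, 10.7978, 32.2704]
Distance = sqrt(63.6559) = 7.9785


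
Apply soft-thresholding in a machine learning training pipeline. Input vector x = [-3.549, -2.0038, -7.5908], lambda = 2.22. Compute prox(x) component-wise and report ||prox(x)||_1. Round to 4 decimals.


Soft-thresholding with lambda = 2.22:
prox(-3.549) = sign(-3.549)*max(|-3.549| - 2.22, 0) = -1.329
prox(-2.0038) = sign(-2.0038)*max(|-2.0038| - 2.22, 0) = 0.0
prox(-7.5908) = sign(-7.5908)*max(|-7.5908| - 2.22, 0) = -5.3708
prox(x) = [-1.329, 0.0, -5.3708]
||prox(x)||_1 = 1.329 + 0.0 + 5.3708 = 6.6998


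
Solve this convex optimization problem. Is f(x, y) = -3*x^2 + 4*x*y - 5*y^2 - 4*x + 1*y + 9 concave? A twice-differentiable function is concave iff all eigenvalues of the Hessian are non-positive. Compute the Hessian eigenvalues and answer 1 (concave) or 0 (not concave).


The Hessian of f(x,y) = -3*x^2 + 4*x*y - 5*y^2 - 4*x + 1*y + 9 is:
H = [[-6, 4], [4, -10]]
Trace = -6 - 10 = -16
Determinant = -6*-10 - (4)^2 = 44
Discriminant = (-16)^2 - 4*44 = 80.0
Eigenvalues: lambda_1 = -12.4721, lambda_2 = -3.5279
The function is concave.

1


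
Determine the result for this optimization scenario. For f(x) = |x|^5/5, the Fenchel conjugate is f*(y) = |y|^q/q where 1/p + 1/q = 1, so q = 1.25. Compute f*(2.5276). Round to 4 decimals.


The conjugate exponent q satisfies 1/p + 1/q = 1.
p = 5, so q = 5/(5 - 1) = 1.25
|y|^q = 2.5276^1.25 = 3.187
f*(2.5276) = 3.187 / 1.25 = 2.5496


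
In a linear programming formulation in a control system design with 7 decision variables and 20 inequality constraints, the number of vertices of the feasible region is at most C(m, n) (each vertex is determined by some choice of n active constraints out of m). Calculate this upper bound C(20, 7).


Each vertex corresponds to some choice of n active constraints out of m, so the number of vertices is at most C(m, n) = m! / (n!(m-n)!).
m = 20, n = 7
Numerator: 20 * 19 * 18 * 17 * 16 * 15 * 14
Denominator: 7! = 5040
C(20, 7) = 77520


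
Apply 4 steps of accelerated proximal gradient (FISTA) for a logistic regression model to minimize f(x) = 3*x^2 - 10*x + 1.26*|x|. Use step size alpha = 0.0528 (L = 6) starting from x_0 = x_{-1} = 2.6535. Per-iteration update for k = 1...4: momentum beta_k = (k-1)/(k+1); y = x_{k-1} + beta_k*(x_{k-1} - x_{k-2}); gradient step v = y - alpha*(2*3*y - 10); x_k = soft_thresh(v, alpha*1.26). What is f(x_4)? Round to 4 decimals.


FISTA on f(x) = 3*x^2 - 10*x + 1.26*|x|
L = 6, alpha = 0.0528
Iteration 1: beta = 0.0, y = 2.6535 + 0.0*(2.6535 - 2.6535) = 2.6535
  grad(y) = 5.921, v = y - alpha*grad = 2.3409
  prox(v) = soft_thresh(2.3409, 0.0665) = 2.2743
Iteration 2: beta = 0.3333, y = 2.2743 + 0.3333*(2.2743 - 2.6535) = 2.148
  grad(y) = 2.8877, v = y - alpha*grad = 1.9955
  prox(v) = soft_thresh(1.9955, 0.0665) = 1.929
Iteration 3: beta = 0.5, y = 1.929 + 0.5*(1.929 - 2.2743) = 1.7563
  grad(y) = 0.5376, v = y - alpha*grad = 1.7279
  prox(v) = soft_thresh(1.7279, 0.0665) = 1.6614
Iteration 4: beta = 0.6, y = 1.6614 + 0.6*(1.6614 - 1.929) = 1.5008
  grad(y) = -0.9953, v = y - alpha*grad = 1.5533
  prox(v) = soft_thresh(1.5533, 0.0665) = 1.4868
f(x_4) = 3*1.4868^2 - 10*1.4868 + 1.26*|1.4868| = -6.3629


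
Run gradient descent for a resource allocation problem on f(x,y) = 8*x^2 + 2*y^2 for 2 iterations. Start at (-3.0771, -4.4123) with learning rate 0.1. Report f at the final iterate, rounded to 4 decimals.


Gradient descent on f(x,y) = 8*x^2 + 2*y^2.
Starting point: (-3.0771, -4.4123), alpha = 0.1
Step 1: grad_x = 2*8*-3.0771 = -49.2336, grad_y = 2*2*-4.4123 = -17.6492
  x_1 = -3.0771 - 0.1*-49.2336 = 1.8463
  y_1 = -4.4123 - 0.1*-17.6492 = -2.6474
Step 2: grad_x = 2*8*1.8463 = 29.5402, grad_y = 2*2*-2.6474 = -10.5895
  x_2 = 1.8463 - 0.1*29.5402 = -1.1078
  y_2 = -2.6474 - 0.1*-10.5895 = -1.5884
f(-1.1078, -1.5884) = 8*(-1.1078)^2 + 2*(-1.5884)^2 = 14.8632


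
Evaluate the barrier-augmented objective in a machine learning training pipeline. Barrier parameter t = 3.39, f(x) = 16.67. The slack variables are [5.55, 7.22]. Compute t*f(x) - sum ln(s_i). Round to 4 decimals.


Step 1: Compute log-barrier.
ln values: [1.7138, 1.9769]
phi = -(1.7138 + 1.9769) = -3.6907
Step 2: Compute augmented objective.
t*f(x) = 3.39*16.67 = 56.5113
Total = 56.5113 - 3.6907 = 52.8206


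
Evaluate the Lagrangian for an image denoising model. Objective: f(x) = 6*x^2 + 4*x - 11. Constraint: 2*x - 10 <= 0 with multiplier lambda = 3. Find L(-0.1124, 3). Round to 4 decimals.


Step 1: Evaluate f(x).
f(-0.1124) = 6*(-0.1124)^2 + 4*(-0.1124) - 11 = -11.3738
Step 2: Evaluate g(x).
g(-0.1124) = 2*-0.1124 - 10 = -10.2248
Step 3: Compute Lagrangian.
L = -11.3738 + 3*-10.2248 = -42.0482


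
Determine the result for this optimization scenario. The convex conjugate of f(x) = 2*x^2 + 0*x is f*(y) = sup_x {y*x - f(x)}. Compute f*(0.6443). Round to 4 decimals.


f*(y) = sup_x {y*x - a*x^2 - b*x} = sup_x {(y-b)*x - a*x^2}
FOC: (y - b) - 2a*x = 0 => x* = (y - b)/(2a)
x* = (0.6443 - 0)/(2*2) = 0.1611
f*(0.6443) = (y-b)^2/(4a) = (0.6443 - 0)^2/(4*2)
= 0.4151/8 = 0.0519


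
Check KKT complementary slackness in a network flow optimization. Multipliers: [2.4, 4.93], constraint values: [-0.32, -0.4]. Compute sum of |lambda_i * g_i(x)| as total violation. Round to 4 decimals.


KKT complementary slackness check:
lambda_1 * g_1 = 2.4 * -0.32 = -0.768
lambda_2 * g_2 = 4.93 * -0.4 = -1.972
Total violation = 0.768 + 1.972 = 2.74


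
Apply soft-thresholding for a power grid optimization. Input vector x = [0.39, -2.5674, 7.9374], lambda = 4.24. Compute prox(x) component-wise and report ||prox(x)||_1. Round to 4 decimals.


Soft-thresholding with lambda = 4.24:
prox(0.39) = sign(0.39)*max(|0.39| - 4.24, 0) = 0.0
prox(-2.5674) = sign(-2.5674)*max(|-2.5674| - 4.24, 0) = 0.0
prox(7.9374) = sign(7.9374)*max(|7.9374| - 4.24, 0) = 3.6974
prox(x) = [0.0, 0.0, 3.6974]
||prox(x)||_1 = 0.0 + 0.0 + 3.6974 = 3.6974


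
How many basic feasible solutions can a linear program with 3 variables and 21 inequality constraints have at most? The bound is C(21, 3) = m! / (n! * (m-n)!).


Each vertex corresponds to some choice of n active constraints out of m, so the number of vertices is at most C(m, n) = m! / (n!(m-n)!).
m = 21, n = 3
Numerator: 21 * 20 * 19
Denominator: 3! = 6
C(21, 3) = 1330


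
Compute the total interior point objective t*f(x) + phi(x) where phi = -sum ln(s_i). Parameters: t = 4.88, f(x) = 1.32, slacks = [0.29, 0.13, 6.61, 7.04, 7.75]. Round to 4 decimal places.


Step 1: Compute log-barrier.
ln values: [-1.2379, -2.0402, 1.8886, 1.9516, 2.0477]
phi = -(-1.2379 - 2.0402 + 1.8886 + 1.9516 + 2.0477) = -2.6098
Step 2: Compute augmented objective.
t*f(x) = 4.88*1.32 = 6.4416
Total = 6.4416 - 2.6098 = 3.8318


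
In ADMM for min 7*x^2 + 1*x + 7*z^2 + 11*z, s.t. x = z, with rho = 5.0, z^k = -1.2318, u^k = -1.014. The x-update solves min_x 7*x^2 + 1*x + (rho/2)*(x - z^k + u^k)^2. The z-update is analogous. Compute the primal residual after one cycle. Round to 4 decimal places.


ADMM iteration with rho = 5.0, z^k = -1.2318, u^k = -1.014
Step 1: x-update.
Minimize 7*x^2 + 1*x + (5.0/2)*(x + 1.2318 - 1.014)^2
FOC: (2*7 + 5.0)*x = -1 + 5.0*(-1.2318 + 1.014)
x^{k+1} = -0.1099
Step 2: z-update.
Minimize 7*z^2 + 11*z + (5.0/2)*(-0.1099 - z - 1.014)^2
FOC: (2*7 + 5.0)*z = -11 + 5.0*(-0.1099 - 1.014)
z^{k+1} = -0.8747
Step 3: u-update.
u^{k+1} = -1.014 - 0.1099 + 0.8747 = -0.2492
Step 4: Primal residual = |-0.1099 + 0.8747| = 0.7648


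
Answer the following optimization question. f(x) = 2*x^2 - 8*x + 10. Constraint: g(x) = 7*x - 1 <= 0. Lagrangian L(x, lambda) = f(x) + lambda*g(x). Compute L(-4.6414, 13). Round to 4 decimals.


Step 1: Evaluate f(x).
f(-4.6414) = 2*(-4.6414)^2 - 8*(-4.6414) + 10 = 90.2164
Step 2: Evaluate g(x).
g(-4.6414) = 7*-4.6414 - 1 = -33.4898
Step 3: Compute Lagrangian.
L = 90.2164 + 13*-33.4898 = -345.151


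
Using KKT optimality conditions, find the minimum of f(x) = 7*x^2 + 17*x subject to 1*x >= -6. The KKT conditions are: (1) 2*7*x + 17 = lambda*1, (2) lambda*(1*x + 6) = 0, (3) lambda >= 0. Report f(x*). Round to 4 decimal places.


Step 1: Try lambda = 0 (constraint inactive).
Stationarity: 2*7*x + 17 = 0
x* = -17/(2*7) = -17/14 = -1.2143 (rounded; the exact value -17/14 is used below)
Check constraint: 1*-1.2143 = -1.2143 >= -6 -- satisfied.
Step 2: Compute optimal value.
f(x*) = 7*(-17/14)^2 + 17*(-17/14) = -10.3214


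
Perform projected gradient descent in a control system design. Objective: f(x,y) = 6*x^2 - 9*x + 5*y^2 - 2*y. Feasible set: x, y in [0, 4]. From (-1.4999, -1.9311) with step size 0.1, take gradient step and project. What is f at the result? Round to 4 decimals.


Step 1: Compute gradient at (-1.4999, -1.9311).
grad_x = 2*6*-1.4999 - 9 = -26.9988
grad_y = 2*5*-1.9311 - 2 = -21.311
Step 2: Gradient step.
x_raw = -1.4999 - 0.1*-26.9988 = 1.2
y_raw = -1.9311 - 0.1*-21.311 = 0.2
Step 3: Project onto [0, 4].
x_proj = clip(1.2) = 1.2
y_proj = clip(0.2) = 0.2
Step 4: Evaluate f.
f(1.2, 0.2) = -2.3601


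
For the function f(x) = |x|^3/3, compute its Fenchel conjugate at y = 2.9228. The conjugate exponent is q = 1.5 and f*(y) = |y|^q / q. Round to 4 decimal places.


The conjugate exponent q satisfies 1/p + 1/q = 1.
p = 3, so q = 3/(3 - 1) = 1.5
|y|^q = 2.9228^1.5 = 4.9969
f*(2.9228) = 4.9969 / 1.5 = 3.3313


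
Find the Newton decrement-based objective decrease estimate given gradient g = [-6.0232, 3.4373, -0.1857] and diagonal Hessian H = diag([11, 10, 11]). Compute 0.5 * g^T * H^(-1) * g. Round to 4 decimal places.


Step 1: H is diagonal, so H^(-1) * g = [-0.5476, 0.3437, -0.0169].
Step 2: g^T H^(-1) g = sum_i g_i^2 / H_ii
  = (-6.0232)^2/11 + (3.4373)^2/10 + (-0.1857)^2/11
  = 3.2981 + 1.1815 + 0.0031 = 4.4827
Step 3: Objective decrease = 0.5 * g^T H^(-1) g = 2.2414


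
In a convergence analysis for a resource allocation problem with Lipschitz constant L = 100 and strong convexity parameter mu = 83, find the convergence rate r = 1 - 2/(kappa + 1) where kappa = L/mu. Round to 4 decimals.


Step 1: Compute the condition number.
kappa = L/mu = 100/83 = 1.2048
Step 2: Compute the convergence rate.
r = 1 - 2/(kappa + 1) = 1 - 2*mu/(L + mu) = (L - mu)/(L + mu) = 17/183 = 0.0929


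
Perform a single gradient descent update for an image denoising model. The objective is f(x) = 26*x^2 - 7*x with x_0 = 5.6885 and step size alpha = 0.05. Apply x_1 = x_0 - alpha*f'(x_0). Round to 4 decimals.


We compute the gradient at x_0 and apply the update.
f'(x) = 52*x - 7
f'(5.6885) = 52*5.6885 - 7 = 288.802
x_1 = 5.6885 - 0.05*288.802 = -8.7516


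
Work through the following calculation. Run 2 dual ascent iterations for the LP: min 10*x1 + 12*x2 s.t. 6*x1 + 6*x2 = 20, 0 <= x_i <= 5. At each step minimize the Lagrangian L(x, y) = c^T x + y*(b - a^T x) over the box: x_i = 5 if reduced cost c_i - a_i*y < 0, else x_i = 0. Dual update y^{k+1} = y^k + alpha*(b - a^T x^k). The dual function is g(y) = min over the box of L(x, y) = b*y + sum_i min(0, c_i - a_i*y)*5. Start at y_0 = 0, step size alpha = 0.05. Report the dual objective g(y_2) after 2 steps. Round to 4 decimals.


Dual ascent for LP: min 10*x1 + 12*x2, 6*x1 + 6*x2 = 20, 0 <= x_i <= 5
Step 1: y^k = 0.0, reduced costs: (10.0, 12.0)
  x^k = (0.0, 0.0), subgradient = b - a^T x = 20.0
  y^{k+1} = 0.0 + 0.05*20.0 = 1.0
Step 2: y^k = 1.0, reduced costs: (4.0, 6.0)
  x^k = (0.0, 0.0), subgradient = b - a^T x = 20.0
  y^{k+1} = 1.0 + 0.05*20.0 = 2.0
Dual objective at y_2 = 2.0: reduced costs (-2.0, 0.0), box minimizer x = (5.0, 0.0)
g(y_2) = b*y + (c1 - a1*y)*x1 + (c2 - a2*y)*x2 = 20*2.0 + (-2.0)*5.0 + 0.0*0.0 = 40.0 - 10.0 + 0.0 = 30.0


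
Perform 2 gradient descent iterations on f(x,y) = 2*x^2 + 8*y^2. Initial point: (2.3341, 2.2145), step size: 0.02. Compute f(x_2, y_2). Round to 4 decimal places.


Gradient descent on f(x,y) = 2*x^2 + 8*y^2.
Starting point: (2.3341, 2.2145), alpha = 0.02
Step 1: grad_x = 2*2*2.3341 = 9.3364, grad_y = 2*8*2.2145 = 35.432
  x_1 = 2.3341 - 0.02*9.3364 = 2.1474
  y_1 = 2.2145 - 0.02*35.432 = 1.5059
Step 2: grad_x = 2*2*2.1474 = 8.5895, grad_y = 2*8*1.5059 = 24.0938
  x_2 = 2.1474 - 0.02*8.5895 = 1.9756
  y_2 = 1.5059 - 0.02*24.0938 = 1.024
f(1.9756, 1.024) = 2*1.9756^2 + 8*1.024^2 = 16.1942


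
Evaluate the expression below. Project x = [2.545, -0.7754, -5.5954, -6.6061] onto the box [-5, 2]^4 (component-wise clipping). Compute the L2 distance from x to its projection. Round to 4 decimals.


Project each component onto [-5, 2].
clip(2.545) = 2.0, clip(-0.7754) = -0.7754, clip(-5.5954) = -5.0, clip(-6.6061) = -5.0
Projection = [2.0, -0.7754, -5.0, -5.0]
Squared diffs: [0.297, 0.0, 0.3545, 2.5796]
Distance = sqrt(3.2311) = 1.7975


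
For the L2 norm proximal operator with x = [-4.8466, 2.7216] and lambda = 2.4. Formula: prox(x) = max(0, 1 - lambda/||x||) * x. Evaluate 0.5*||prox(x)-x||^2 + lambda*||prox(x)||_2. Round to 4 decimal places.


Step 1: Compute ||x||.
||x|| = 5.5585
Step 2: Compute scaling factor.
scale = max(0, 1 - 2.4/5.5585) = 0.5682
Step 3: prox(x) = [-2.754, 1.5465]
||prox(x)|| = 3.1585
Step 4: Proximal objective.
0.5*||prox-x||^2 = 2.88
lambda*||prox|| = 7.5804
Total = 10.4603


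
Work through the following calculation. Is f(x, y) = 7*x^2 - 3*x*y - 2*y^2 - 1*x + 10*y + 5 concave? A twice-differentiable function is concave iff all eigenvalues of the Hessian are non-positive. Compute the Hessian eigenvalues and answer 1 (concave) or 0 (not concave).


The Hessian of f(x,y) = 7*x^2 - 3*x*y - 2*y^2 - 1*x + 10*y + 5 is:
H = [[14, -3], [-3, -4]]
Trace = 14 - 4 = 10
Determinant = 14*-4 - (-3)^2 = -65
Discriminant = (10)^2 - 4*-65 = 360.0
Eigenvalues: lambda_1 = -4.4868, lambda_2 = 14.4868
The function is not concave.

0


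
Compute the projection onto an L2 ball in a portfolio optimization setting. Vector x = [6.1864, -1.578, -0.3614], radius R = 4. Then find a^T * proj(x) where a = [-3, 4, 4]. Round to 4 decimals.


Step 1: Compute ||x|| (intermediates to 6 decimals).
||x|| = sqrt(6.1864^2 + (-1.578)^2 + (-0.3614)^2) = 6.394704
Step 2: Project.
Since ||x|| > R, scale = R/||x|| = 4/6.394704 = 0.625518, proj(x) = scale * x
proj(x) = [3.869705, -0.987067, -0.226062]
Step 3: Dot product.
a^T * proj(x) = -3*3.869705 + 4*(-0.987067) + 4*(-0.226062) = -16.4616


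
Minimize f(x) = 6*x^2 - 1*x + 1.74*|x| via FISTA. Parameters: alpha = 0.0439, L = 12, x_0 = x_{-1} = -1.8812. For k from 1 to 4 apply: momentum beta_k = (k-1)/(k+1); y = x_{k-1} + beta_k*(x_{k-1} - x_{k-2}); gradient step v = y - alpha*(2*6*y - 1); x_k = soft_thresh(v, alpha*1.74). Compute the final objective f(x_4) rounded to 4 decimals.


FISTA on f(x) = 6*x^2 - 1*x + 1.74*|x|
L = 12, alpha = 0.0439
Iteration 1: beta = 0.0, y = -1.8812 + 0.0*(-1.8812 + 1.8812) = -1.8812
  grad(y) = -23.5744, v = y - alpha*grad = -0.8463
  prox(v) = soft_thresh(-0.8463, 0.0764) = -0.7699
Iteration 2: beta = 0.3333, y = -0.7699 + 0.3333*(-0.7699 + 1.8812) = -0.3995
  grad(y) = -5.7936, v = y - alpha*grad = -0.1451
  prox(v) = soft_thresh(-0.1451, 0.0764) = -0.0687
Iteration 3: beta = 0.5, y = -0.0687 + 0.5*(-0.0687 + 0.7699) = 0.2818
  grad(y) = 2.3821, v = y - alpha*grad = 0.1773
  prox(v) = soft_thresh(0.1773, 0.0764) = 0.1009
Iteration 4: beta = 0.6, y = 0.1009 + 0.6*(0.1009 + 0.0687) = 0.2027
  grad(y) = 1.4318, v = y - alpha*grad = 0.1398
  prox(v) = soft_thresh(0.1398, 0.0764) = 0.0634
f(x_4) = 6*0.0634^2 - 1*0.0634 + 1.74*|0.0634| = 0.071


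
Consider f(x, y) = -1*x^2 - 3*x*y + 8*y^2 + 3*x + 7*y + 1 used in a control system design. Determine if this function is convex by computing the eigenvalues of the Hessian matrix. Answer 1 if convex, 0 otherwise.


The Hessian of f(x,y) = -1*x^2 - 3*x*y + 8*y^2 + 3*x + 7*y + 1 is:
H = [[-2, -3], [-3, 16]]
Trace = -2 + 16 = 14
Determinant = -2*16 - (-3)^2 = -41
Discriminant = (14)^2 - 4*-41 = 360.0
Eigenvalues: lambda_1 = -2.4868, lambda_2 = 16.4868
The function is not convex.

0


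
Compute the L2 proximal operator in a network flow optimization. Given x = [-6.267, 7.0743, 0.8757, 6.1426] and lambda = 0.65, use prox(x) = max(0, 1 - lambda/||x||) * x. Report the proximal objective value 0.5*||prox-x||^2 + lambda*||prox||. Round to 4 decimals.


Step 1: Compute ||x||.
||x|| = 11.3057
Step 2: Compute scaling factor.
scale = max(0, 1 - 0.65/11.3057) = 0.9425
Step 3: prox(x) = [-5.9067, 6.6676, 0.8254, 5.7894]
||prox(x)|| = 10.6557
Step 4: Proximal objective.
0.5*||prox-x||^2 = 0.2113
lambda*||prox|| = 6.9262
Total = 7.1375


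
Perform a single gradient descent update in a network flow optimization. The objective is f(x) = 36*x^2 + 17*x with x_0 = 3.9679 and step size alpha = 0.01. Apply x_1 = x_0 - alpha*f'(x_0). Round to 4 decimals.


We compute the gradient at x_0 and apply the update.
f'(x) = 72*x + 17
f'(3.9679) = 72*3.9679 + 17 = 302.6888
x_1 = 3.9679 - 0.01*302.6888 = 0.941


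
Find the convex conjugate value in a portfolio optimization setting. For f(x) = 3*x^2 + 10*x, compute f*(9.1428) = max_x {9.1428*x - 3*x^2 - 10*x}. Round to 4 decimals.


f*(y) = sup_x {y*x - a*x^2 - b*x} = sup_x {(y-b)*x - a*x^2}
FOC: (y - b) - 2a*x = 0 => x* = (y - b)/(2a)
x* = (9.1428 - 10)/(2*3) = -0.1429
f*(9.1428) = (y-b)^2/(4a) = (9.1428 - 10)^2/(4*3)
= 0.7348/12 = 0.0612


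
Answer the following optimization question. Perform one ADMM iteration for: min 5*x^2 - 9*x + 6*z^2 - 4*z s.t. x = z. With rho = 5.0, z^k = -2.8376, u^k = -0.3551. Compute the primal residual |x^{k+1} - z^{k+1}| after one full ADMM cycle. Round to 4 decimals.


ADMM iteration with rho = 5.0, z^k = -2.8376, u^k = -0.3551
Step 1: x-update.
Minimize 5*x^2 - 9*x + (5.0/2)*(x + 2.8376 - 0.3551)^2
FOC: (2*5 + 5.0)*x = 9 + 5.0*(-2.8376 + 0.3551)
x^{k+1} = -0.2275
Step 2: z-update.
Minimize 6*z^2 - 4*z + (5.0/2)*(-0.2275 - z - 0.3551)^2
FOC: (2*6 + 5.0)*z = 4 + 5.0*(-0.2275 - 0.3551)
z^{k+1} = 0.0639
Step 3: u-update.
u^{k+1} = -0.3551 - 0.2275 - 0.0639 = -0.6465
Step 4: Primal residual = |-0.2275 - 0.0639| = 0.2914


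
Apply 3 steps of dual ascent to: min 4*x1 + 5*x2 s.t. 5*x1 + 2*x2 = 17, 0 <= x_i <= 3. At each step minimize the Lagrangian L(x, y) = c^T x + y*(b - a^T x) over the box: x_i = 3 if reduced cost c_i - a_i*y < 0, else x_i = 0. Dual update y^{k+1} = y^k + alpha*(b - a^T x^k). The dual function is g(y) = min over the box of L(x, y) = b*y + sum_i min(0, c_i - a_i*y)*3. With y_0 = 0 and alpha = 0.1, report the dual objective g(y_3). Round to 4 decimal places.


Dual ascent for LP: min 4*x1 + 5*x2, 5*x1 + 2*x2 = 17, 0 <= x_i <= 3
Step 1: y^k = 0.0, reduced costs: (4.0, 5.0)
  x^k = (0.0, 0.0), subgradient = b - a^T x = 17.0
  y^{k+1} = 0.0 + 0.1*17.0 = 1.7
Step 2: y^k = 1.7, reduced costs: (-4.5, 1.6)
  x^k = (3.0, 0.0), subgradient = b - a^T x = 2.0
  y^{k+1} = 1.7 + 0.1*2.0 = 1.9
Step 3: y^k = 1.9, reduced costs: (-5.5, 1.2)
  x^k = (3.0, 0.0), subgradient = b - a^T x = 2.0
  y^{k+1} = 1.9 + 0.1*2.0 = 2.1
Dual objective at y_3 = 2.1: reduced costs (-6.5, 0.8), box minimizer x = (3.0, 0.0)
g(y_3) = b*y + (c1 - a1*y)*x1 + (c2 - a2*y)*x2 = 17*2.1 + (-6.5)*3.0 + 0.8*0.0 = 35.7 - 19.5 + 0.0 = 16.2


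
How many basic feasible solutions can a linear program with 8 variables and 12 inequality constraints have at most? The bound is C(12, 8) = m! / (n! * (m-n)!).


Each vertex corresponds to some choice of n active constraints out of m, so the number of vertices is at most C(m, n) = m! / (n!(m-n)!).
m = 12, n = 8
Numerator: 12 * 11 * 10 * 9 * 8 * 7 * 6 * 5
Denominator: 8! = 40320
C(12, 8) = 495


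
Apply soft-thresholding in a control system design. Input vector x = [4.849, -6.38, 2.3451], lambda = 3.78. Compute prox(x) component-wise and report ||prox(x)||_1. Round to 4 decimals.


Soft-thresholding with lambda = 3.78:
prox(4.849) = sign(4.849)*max(|4.849| - 3.78, 0) = 1.069
prox(-6.38) = sign(-6.38)*max(|-6.38| - 3.78, 0) = -2.6
prox(2.3451) = sign(2.3451)*max(|2.3451| - 3.78, 0) = 0.0
prox(x) = [1.069, -2.6, 0.0]
||prox(x)||_1 = 1.069 + 2.6 + 0.0 = 3.669


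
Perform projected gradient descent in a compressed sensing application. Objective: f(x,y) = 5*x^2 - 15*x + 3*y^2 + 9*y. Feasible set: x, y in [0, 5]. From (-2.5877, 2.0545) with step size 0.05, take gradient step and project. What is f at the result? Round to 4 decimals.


Step 1: Compute gradient at (-2.5877, 2.0545).
grad_x = 2*5*-2.5877 - 15 = -40.877
grad_y = 2*3*2.0545 + 9 = 21.327
Step 2: Gradient step.
x_raw = -2.5877 - 0.05*-40.877 = -0.5439
y_raw = 2.0545 - 0.05*21.327 = 0.9882
Step 3: Project onto [0, 5].
x_proj = clip(-0.5439) = 0.0
y_proj = clip(0.9882) = 0.9882
Step 4: Evaluate f.
f(0.0, 0.9882) = 11.8227


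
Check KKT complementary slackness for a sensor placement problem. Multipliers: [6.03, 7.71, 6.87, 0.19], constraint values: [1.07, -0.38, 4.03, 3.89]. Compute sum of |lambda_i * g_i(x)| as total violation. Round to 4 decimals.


KKT complementary slackness check:
lambda_1 * g_1 = 6.03 * 1.07 = 6.4521
lambda_2 * g_2 = 7.71 * -0.38 = -2.9298
lambda_3 * g_3 = 6.87 * 4.03 = 27.6861
lambda_4 * g_4 = 0.19 * 3.89 = 0.7391
Total violation = 6.4521 + 2.9298 + 27.6861 + 0.7391 = 37.8071
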